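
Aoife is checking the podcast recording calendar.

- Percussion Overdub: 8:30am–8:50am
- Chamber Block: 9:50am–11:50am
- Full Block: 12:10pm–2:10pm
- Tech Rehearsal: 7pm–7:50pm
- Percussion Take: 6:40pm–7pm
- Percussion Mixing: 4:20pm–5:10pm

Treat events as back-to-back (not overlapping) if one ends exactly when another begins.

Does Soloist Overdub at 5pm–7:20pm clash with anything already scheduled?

Percussion Overdub: ends 8:50am at or before Soloist Overdub starts 5pm → clear.
Chamber Block: ends 11:50am at or before Soloist Overdub starts 5pm → clear.
Full Block: ends 2:10pm at or before Soloist Overdub starts 5pm → clear.
Percussion Mixing: starts 4:20pm before Soloist Overdub ends 7:20pm, and ends 5:10pm after Soloist Overdub starts 5pm → overlap.
Percussion Take: starts 6:40pm before Soloist Overdub ends 7:20pm, and ends 7pm after Soloist Overdub starts 5pm → overlap.
Tech Rehearsal: starts 7pm before Soloist Overdub ends 7:20pm, and ends 7:50pm after Soloist Overdub starts 5pm → overlap.
Soloist Overdub overlaps Tech Rehearsal, Percussion Take, Percussion Mixing.

Yes — it overlaps Percussion Mixing, Percussion Take, Tech Rehearsal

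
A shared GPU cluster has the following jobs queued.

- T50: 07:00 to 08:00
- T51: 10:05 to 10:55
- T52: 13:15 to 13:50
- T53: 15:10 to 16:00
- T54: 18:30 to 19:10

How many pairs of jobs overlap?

Sorted by start: T50, T51, T52, T53, T54.
T51 starts after T50 ends, so nothing later overlaps T50 either.
T52 starts after T51 ends, so nothing later overlaps T51 either.
T53 starts after T52 ends, so nothing later overlaps T52 either.
T54 starts after T53 ends.
No pair overlaps.

0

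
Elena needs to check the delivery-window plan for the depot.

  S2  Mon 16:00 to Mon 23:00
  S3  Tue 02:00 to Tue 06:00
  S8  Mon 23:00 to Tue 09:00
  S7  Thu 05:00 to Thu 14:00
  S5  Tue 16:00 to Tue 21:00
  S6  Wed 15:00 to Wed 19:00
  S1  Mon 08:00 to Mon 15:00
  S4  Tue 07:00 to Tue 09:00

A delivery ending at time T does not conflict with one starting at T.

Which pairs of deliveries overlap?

Sorted by start: S1, S2, S8, S3, S4, S5, S6, S7.
S2 starts after S1 ends — done with S1.
S8 starts exactly when S2 ends (back-to-back, no overlap) — done with S2.
S3 starts before S8 ends → S8 and S3 overlap.
S4 starts before S8 ends → S8 and S4 overlap.
S5 starts after S8 ends — done with S8.
S4 starts after S3 ends — done with S3.
S5 starts after S4 ends — done with S4.
S6 starts after S5 ends — done with S5.
S7 starts after S6 ends.

S3 & S8, S4 & S8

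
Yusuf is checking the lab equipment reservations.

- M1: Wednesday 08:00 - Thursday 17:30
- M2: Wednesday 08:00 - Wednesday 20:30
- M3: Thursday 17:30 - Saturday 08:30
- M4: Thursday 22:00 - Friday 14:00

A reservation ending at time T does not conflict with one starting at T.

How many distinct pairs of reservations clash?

2

Sorted by start: M1, M2, M3, M4.
M2 starts before M1 ends → M1 and M2 overlap.
M3 starts exactly when M1 ends (back-to-back, no overlap) — done with M1.
M3 starts after M2 ends — done with M2.
M4 starts before M3 ends → M3 and M4 overlap.
Overlapping pairs: M1 & M2, M3 & M4 — 2 in total.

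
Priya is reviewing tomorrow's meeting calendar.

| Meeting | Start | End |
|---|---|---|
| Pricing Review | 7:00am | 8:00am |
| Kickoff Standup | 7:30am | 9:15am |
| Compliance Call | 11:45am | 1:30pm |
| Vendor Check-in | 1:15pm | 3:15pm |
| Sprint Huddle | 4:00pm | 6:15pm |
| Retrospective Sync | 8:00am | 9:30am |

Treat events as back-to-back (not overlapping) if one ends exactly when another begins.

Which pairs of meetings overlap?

Compliance Call & Vendor Check-in, Kickoff Standup & Pricing Review, Kickoff Standup & Retrospective Sync

Sorted by start: Pricing Review, Kickoff Standup, Retrospective Sync, Compliance Call, Vendor Check-in, Sprint Huddle.
Kickoff Standup starts before Pricing Review ends → Pricing Review and Kickoff Standup overlap.
Retrospective Sync starts exactly when Pricing Review ends (back-to-back, no overlap); Pricing Review is clear from here.
Retrospective Sync starts before Kickoff Standup ends → Kickoff Standup and Retrospective Sync overlap.
Compliance Call starts after Kickoff Standup ends; Kickoff Standup is clear from here.
Compliance Call starts after Retrospective Sync ends; Retrospective Sync is clear from here.
Vendor Check-in starts before Compliance Call ends → Compliance Call and Vendor Check-in overlap.
Sprint Huddle starts after Compliance Call ends.
Sprint Huddle starts after Vendor Check-in ends.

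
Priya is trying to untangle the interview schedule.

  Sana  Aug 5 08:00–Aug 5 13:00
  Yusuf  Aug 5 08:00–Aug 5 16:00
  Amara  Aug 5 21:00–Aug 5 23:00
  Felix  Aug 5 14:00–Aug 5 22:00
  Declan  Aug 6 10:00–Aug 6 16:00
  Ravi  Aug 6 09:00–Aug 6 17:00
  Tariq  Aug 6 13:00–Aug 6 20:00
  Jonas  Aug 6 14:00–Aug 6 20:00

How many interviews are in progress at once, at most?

Sort all start/end points and keep a running count:
Aug 5 08:00 start Sana → 1
Aug 5 08:00 start Yusuf → 2
Aug 5 13:00 end Sana → 1
Aug 5 14:00 start Felix → 2
Aug 5 16:00 end Yusuf → 1
Aug 5 21:00 start Amara → 2
Aug 5 22:00 end Felix → 1
Aug 5 23:00 end Amara → 0
Aug 6 09:00 start Ravi → 1
Aug 6 10:00 start Declan → 2
Aug 6 13:00 start Tariq → 3
Aug 6 14:00 start Jonas → 4
Aug 6 16:00 end Declan → 3
Aug 6 17:00 end Ravi → 2
Aug 6 20:00 end Jonas → 1
Aug 6 20:00 end Tariq → 0
Peak is 4, at Aug 6 14:00 (Declan, Jonas, Ravi, Tariq).

4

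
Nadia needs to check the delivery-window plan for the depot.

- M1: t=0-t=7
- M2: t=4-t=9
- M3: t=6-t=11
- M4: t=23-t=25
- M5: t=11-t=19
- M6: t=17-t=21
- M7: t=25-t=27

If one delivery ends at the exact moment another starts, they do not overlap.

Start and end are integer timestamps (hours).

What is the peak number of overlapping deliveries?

Walk through starts and ends in time order (an end at T is processed before a start at T):
t=0 start M1 → 1
t=4 start M2 → 2
t=6 start M3 → 3
t=7 end M1 → 2
t=9 end M2 → 1
t=11 end M3 → 0
t=11 start M5 → 1
t=17 start M6 → 2
t=19 end M5 → 1
t=21 end M6 → 0
t=23 start M4 → 1
t=25 end M4 → 0
t=25 start M7 → 1
t=27 end M7 → 0
Peak is 3, at t=6 (M1, M2, M3).

3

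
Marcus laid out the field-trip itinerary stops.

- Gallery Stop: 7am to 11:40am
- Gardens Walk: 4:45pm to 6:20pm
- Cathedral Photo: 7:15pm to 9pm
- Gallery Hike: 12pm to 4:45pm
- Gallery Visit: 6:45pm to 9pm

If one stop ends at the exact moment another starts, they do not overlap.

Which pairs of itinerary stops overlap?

Cathedral Photo & Gallery Visit

Two intervals overlap when each starts before the other ends.
Sorted by start: Gallery Stop, Gallery Hike, Gardens Walk, Gallery Visit, Cathedral Photo.
Gallery Hike starts after Gallery Stop ends — done with Gallery Stop.
Gardens Walk starts exactly when Gallery Hike ends (back-to-back, no overlap) — done with Gallery Hike.
Gallery Visit starts after Gardens Walk ends — done with Gardens Walk.
Cathedral Photo starts before Gallery Visit ends → Gallery Visit and Cathedral Photo overlap.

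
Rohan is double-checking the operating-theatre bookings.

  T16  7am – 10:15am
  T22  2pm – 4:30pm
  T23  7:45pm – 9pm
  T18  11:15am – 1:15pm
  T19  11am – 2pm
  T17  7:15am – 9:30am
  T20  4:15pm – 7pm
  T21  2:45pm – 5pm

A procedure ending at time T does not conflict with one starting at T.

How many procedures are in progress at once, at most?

Sort all start/end points and keep a running count:
7am start T16 → 1
7:15am start T17 → 2
9:30am end T17 → 1
10:15am end T16 → 0
11am start T19 → 1
11:15am start T18 → 2
1:15pm end T18 → 1
2pm end T19 → 0
2pm start T22 → 1
2:45pm start T21 → 2
4:15pm start T20 → 3
4:30pm end T22 → 2
5pm end T21 → 1
7pm end T20 → 0
7:45pm start T23 → 1
9pm end T23 → 0
Peak is 3, at 4:15pm (T20, T21, T22).

3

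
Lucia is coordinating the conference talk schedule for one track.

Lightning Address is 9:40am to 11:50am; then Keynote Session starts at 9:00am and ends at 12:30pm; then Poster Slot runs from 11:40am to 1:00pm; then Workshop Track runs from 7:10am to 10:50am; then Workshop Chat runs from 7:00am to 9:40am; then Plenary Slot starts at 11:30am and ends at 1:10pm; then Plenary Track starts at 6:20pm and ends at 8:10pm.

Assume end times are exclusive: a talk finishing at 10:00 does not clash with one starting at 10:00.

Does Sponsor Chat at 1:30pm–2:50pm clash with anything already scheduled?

Workshop Chat: ends 9:40am at or before Sponsor Chat starts 1:30pm → clear.
Workshop Track: ends 10:50am at or before Sponsor Chat starts 1:30pm → clear.
Keynote Session: ends 12:30pm at or before Sponsor Chat starts 1:30pm → clear.
Lightning Address: ends 11:50am at or before Sponsor Chat starts 1:30pm → clear.
Plenary Slot: ends 1:10pm at or before Sponsor Chat starts 1:30pm → clear.
Poster Slot: ends 1:00pm at or before Sponsor Chat starts 1:30pm → clear.
Plenary Track: starts 6:20pm at or after Sponsor Chat ends 2:50pm → clear.

No — it doesn't clash with anything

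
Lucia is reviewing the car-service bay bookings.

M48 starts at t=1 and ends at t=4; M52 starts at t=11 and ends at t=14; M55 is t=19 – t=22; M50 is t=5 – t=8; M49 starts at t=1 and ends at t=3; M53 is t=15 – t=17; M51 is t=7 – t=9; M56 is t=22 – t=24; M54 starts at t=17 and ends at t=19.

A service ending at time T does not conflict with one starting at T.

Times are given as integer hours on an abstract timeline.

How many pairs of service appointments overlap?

2

Sorted by start: M48, M49, M50, M51, M52, M53, M54, M55, M56.
M49 starts before M48 ends → M48 and M49 overlap.
M50 starts after M48 ends, so M48 has no further overlaps.
M50 starts after M49 ends, so M49 has no further overlaps.
M51 starts before M50 ends → M50 and M51 overlap.
M52 starts after M50 ends, so M50 has no further overlaps.
M52 starts after M51 ends, so M51 has no further overlaps.
M53 starts after M52 ends, so M52 has no further overlaps.
M54 starts exactly when M53 ends (back-to-back, no overlap), so M53 has no further overlaps.
M55 starts exactly when M54 ends (back-to-back, no overlap), so M54 has no further overlaps.
M56 starts exactly when M55 ends (back-to-back, no overlap).
Overlapping pairs: M48 & M49, M50 & M51 — 2 in total.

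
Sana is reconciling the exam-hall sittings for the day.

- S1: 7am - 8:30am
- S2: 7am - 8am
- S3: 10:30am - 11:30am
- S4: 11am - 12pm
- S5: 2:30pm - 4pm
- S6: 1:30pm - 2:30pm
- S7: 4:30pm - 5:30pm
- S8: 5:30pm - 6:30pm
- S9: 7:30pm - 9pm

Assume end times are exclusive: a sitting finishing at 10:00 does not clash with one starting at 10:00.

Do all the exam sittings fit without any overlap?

Two intervals overlap when each starts before the other ends.
Sorted by start: S1, S2, S3, S4, S6, S5, S7, S8, S9.
S2 starts before S1 ends → S1 and S2 overlap.
That's a conflict, so the schedule is not conflict-free.

No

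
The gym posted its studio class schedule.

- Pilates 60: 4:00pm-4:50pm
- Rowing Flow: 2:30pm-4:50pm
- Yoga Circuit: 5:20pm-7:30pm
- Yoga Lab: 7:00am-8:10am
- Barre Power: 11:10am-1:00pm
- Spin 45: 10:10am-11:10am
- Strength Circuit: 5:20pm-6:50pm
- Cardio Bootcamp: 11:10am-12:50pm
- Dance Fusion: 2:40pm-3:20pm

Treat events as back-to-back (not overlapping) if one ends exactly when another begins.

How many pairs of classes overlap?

Sorted by start: Yoga Lab, Spin 45, Barre Power, Cardio Bootcamp, Rowing Flow, Dance Fusion, Pilates 60, Yoga Circuit, Strength Circuit.
Spin 45 starts after Yoga Lab ends; Yoga Lab is clear from here.
Barre Power starts exactly when Spin 45 ends (back-to-back, no overlap); Spin 45 is clear from here.
Cardio Bootcamp starts before Barre Power ends → Barre Power and Cardio Bootcamp overlap.
Rowing Flow starts after Barre Power ends; Barre Power is clear from here.
Rowing Flow starts after Cardio Bootcamp ends; Cardio Bootcamp is clear from here.
Dance Fusion starts before Rowing Flow ends → Rowing Flow and Dance Fusion overlap.
Pilates 60 starts before Rowing Flow ends → Rowing Flow and Pilates 60 overlap.
Yoga Circuit starts after Rowing Flow ends; Rowing Flow is clear from here.
Pilates 60 starts after Dance Fusion ends; Dance Fusion is clear from here.
Yoga Circuit starts after Pilates 60 ends; Pilates 60 is clear from here.
Strength Circuit starts before Yoga Circuit ends → Yoga Circuit and Strength Circuit overlap.
Overlapping pairs: Barre Power & Cardio Bootcamp, Dance Fusion & Rowing Flow, Pilates 60 & Rowing Flow, Strength Circuit & Yoga Circuit — 4 in total.

4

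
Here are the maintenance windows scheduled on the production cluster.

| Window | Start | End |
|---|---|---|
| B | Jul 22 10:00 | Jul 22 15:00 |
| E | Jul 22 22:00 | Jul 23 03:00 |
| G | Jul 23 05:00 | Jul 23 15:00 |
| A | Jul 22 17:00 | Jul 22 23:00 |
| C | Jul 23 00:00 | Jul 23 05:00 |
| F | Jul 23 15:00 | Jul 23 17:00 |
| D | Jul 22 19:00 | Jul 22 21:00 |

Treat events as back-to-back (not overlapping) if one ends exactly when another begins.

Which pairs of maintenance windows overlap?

A & D, A & E, C & E

Sorted by start: B, A, D, E, C, G, F.
A starts after B ends, so nothing later overlaps B either.
D starts before A ends → A and D overlap.
E starts before A ends → A and E overlap.
C starts after A ends, so nothing later overlaps A either.
E starts after D ends, so nothing later overlaps D either.
C starts before E ends → E and C overlap.
G starts after E ends, so nothing later overlaps E either.
G starts exactly when C ends (back-to-back, no overlap), so nothing later overlaps C either.
F starts exactly when G ends (back-to-back, no overlap).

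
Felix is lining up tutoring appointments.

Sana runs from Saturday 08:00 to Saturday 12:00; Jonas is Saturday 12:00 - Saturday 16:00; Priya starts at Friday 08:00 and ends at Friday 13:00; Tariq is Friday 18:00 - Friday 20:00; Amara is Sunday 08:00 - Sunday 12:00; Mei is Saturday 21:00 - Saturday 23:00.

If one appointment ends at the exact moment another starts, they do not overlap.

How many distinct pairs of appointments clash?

0

Sorted by start: Priya, Tariq, Sana, Jonas, Mei, Amara.
Tariq starts after Priya ends, so Priya has no further overlaps.
Sana starts after Tariq ends, so Tariq has no further overlaps.
Jonas starts exactly when Sana ends (back-to-back, no overlap), so Sana has no further overlaps.
Mei starts after Jonas ends, so Jonas has no further overlaps.
Amara starts after Mei ends.
No pair overlaps.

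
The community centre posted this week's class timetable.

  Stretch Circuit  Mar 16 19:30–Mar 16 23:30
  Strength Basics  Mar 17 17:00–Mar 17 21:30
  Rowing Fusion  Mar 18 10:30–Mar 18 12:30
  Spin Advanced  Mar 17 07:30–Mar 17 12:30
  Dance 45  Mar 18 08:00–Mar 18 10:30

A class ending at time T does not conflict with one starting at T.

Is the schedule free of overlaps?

Sorted by start: Stretch Circuit, Spin Advanced, Strength Basics, Dance 45, Rowing Fusion.
Spin Advanced starts after Stretch Circuit ends; Stretch Circuit is clear from here.
Strength Basics starts after Spin Advanced ends; Spin Advanced is clear from here.
Dance 45 starts after Strength Basics ends; Strength Basics is clear from here.
Rowing Fusion starts exactly when Dance 45 ends (back-to-back, no overlap).
Every pair is clear; the schedule has no overlaps.

Yes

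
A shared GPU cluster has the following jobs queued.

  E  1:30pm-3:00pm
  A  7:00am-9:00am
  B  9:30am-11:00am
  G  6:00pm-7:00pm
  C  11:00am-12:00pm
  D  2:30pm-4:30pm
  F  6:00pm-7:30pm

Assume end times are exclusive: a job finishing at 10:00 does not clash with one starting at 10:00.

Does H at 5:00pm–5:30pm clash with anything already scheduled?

No — it doesn't clash with anything

A: ends 9:00am at or before H starts 5:00pm → clear.
B: ends 11:00am at or before H starts 5:00pm → clear.
C: ends 12:00pm at or before H starts 5:00pm → clear.
E: ends 3:00pm at or before H starts 5:00pm → clear.
D: ends 4:30pm at or before H starts 5:00pm → clear.
F: starts 6:00pm at or after H ends 5:30pm → clear.
G: starts 6:00pm at or after H ends 5:30pm → clear.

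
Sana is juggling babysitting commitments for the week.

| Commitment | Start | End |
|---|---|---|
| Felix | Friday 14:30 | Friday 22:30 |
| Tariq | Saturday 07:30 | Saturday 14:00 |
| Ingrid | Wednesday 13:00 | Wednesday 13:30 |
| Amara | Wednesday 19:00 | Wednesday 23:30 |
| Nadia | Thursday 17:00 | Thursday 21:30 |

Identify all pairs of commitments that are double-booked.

Sorted by start: Ingrid, Amara, Nadia, Felix, Tariq.
Amara starts after Ingrid ends — done with Ingrid.
Nadia starts after Amara ends — done with Amara.
Felix starts after Nadia ends — done with Nadia.
Tariq starts after Felix ends.

none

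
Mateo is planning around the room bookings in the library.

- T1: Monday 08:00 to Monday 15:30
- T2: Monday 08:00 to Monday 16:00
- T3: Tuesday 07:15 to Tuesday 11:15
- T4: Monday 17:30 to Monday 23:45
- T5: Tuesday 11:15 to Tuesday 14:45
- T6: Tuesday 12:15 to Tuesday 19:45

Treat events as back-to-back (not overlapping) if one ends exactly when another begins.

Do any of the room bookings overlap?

Yes

Check each pair: they overlap iff neither finishes before the other starts.
Sorted by start: T1, T2, T4, T3, T5, T6.
T2 starts before T1 ends → T1 and T2 overlap.
That's a conflict, so the schedule is not conflict-free.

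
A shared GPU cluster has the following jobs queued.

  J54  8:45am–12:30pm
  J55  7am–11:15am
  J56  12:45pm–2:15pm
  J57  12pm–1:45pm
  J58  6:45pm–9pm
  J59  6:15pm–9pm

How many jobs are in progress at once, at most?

Sweep the timeline, counting +1 at each start and −1 at each end (ends before starts at a tie):
7am start J55 → 1
8:45am start J54 → 2
11:15am end J55 → 1
12pm start J57 → 2
12:30pm end J54 → 1
12:45pm start J56 → 2
1:45pm end J57 → 1
2:15pm end J56 → 0
6:15pm start J59 → 1
6:45pm start J58 → 2
9pm end J58 → 1
9pm end J59 → 0
Peak is 2, at 8:45am (J54, J55).

2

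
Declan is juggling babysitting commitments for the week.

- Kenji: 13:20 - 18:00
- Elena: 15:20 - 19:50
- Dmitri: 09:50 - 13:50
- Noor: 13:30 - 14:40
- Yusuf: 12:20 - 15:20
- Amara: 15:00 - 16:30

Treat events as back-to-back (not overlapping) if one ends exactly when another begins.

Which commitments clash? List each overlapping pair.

Sorted by start: Dmitri, Yusuf, Kenji, Noor, Amara, Elena.
Yusuf starts before Dmitri ends → Dmitri and Yusuf overlap.
Kenji starts before Dmitri ends → Dmitri and Kenji overlap.
Noor starts before Dmitri ends → Dmitri and Noor overlap.
Amara starts after Dmitri ends; Dmitri is clear from here.
Kenji starts before Yusuf ends → Yusuf and Kenji overlap.
Noor starts before Yusuf ends → Yusuf and Noor overlap.
Amara starts before Yusuf ends → Yusuf and Amara overlap.
Elena starts exactly when Yusuf ends (back-to-back, no overlap).
Noor starts before Kenji ends → Kenji and Noor overlap.
Amara starts before Kenji ends → Kenji and Amara overlap.
Elena starts before Kenji ends → Kenji and Elena overlap.
Amara starts after Noor ends; Noor is clear from here.
Elena starts before Amara ends → Amara and Elena overlap.

Amara & Elena, Amara & Kenji, Amara & Yusuf, Dmitri & Kenji, Dmitri & Noor, Dmitri & Yusuf, Elena & Kenji, Kenji & Noor, Kenji & Yusuf, Noor & Yusuf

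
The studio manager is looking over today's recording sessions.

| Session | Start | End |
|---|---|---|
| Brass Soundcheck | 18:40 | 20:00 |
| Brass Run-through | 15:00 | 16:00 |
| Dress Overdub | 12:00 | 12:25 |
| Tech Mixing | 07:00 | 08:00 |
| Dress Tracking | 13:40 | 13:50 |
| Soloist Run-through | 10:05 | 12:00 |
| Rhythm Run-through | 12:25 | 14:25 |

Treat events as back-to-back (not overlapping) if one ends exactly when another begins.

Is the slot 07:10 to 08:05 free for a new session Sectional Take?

Tech Mixing: starts 07:00 before Sectional Take ends 08:05, and ends 08:00 after Sectional Take starts 07:10 → overlap.
Soloist Run-through: starts 10:05 at or after Sectional Take ends 08:05 → clear.
Dress Overdub: starts 12:00 at or after Sectional Take ends 08:05 → clear.
Rhythm Run-through: starts 12:25 at or after Sectional Take ends 08:05 → clear.
Dress Tracking: starts 13:40 at or after Sectional Take ends 08:05 → clear.
Brass Run-through: starts 15:00 at or after Sectional Take ends 08:05 → clear.
Brass Soundcheck: starts 18:40 at or after Sectional Take ends 08:05 → clear.
Sectional Take overlaps Tech Mixing.

No — it overlaps Tech Mixing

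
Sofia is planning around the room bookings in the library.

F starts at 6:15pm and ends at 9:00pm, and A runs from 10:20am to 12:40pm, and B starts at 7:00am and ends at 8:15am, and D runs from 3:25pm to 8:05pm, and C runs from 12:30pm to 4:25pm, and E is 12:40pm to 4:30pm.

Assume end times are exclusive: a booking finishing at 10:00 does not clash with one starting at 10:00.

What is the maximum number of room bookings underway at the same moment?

Walk through starts and ends in time order (an end at T is processed before a start at T):
7:00am start B → 1
8:15am end B → 0
10:20am start A → 1
12:30pm start C → 2
12:40pm end A → 1
12:40pm start E → 2
3:25pm start D → 3
4:25pm end C → 2
4:30pm end E → 1
6:15pm start F → 2
8:05pm end D → 1
9:00pm end F → 0
Peak is 3, at 3:25pm (C, D, E).

3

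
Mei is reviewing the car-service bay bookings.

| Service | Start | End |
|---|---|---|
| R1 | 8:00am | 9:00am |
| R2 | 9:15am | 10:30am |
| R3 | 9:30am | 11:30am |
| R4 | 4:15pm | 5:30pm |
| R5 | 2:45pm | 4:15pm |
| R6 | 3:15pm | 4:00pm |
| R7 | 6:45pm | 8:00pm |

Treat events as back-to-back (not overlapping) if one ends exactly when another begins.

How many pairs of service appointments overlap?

2

Sorted by start: R1, R2, R3, R5, R6, R4, R7.
R2 starts after R1 ends — done with R1.
R3 starts before R2 ends → R2 and R3 overlap.
R5 starts after R2 ends — done with R2.
R5 starts after R3 ends — done with R3.
R6 starts before R5 ends → R5 and R6 overlap.
R4 starts exactly when R5 ends (back-to-back, no overlap) — done with R5.
R4 starts after R6 ends — done with R6.
R7 starts after R4 ends.
Overlapping pairs: R2 & R3, R5 & R6 — 2 in total.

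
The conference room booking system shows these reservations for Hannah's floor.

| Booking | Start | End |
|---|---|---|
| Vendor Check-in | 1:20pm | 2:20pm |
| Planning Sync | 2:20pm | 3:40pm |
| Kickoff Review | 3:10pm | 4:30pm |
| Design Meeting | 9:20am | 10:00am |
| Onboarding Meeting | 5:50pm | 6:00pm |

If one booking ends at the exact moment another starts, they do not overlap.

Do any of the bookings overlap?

Sorted by start: Design Meeting, Vendor Check-in, Planning Sync, Kickoff Review, Onboarding Meeting.
Vendor Check-in starts after Design Meeting ends — done with Design Meeting.
Planning Sync starts exactly when Vendor Check-in ends (back-to-back, no overlap) — done with Vendor Check-in.
Kickoff Review starts before Planning Sync ends → Planning Sync and Kickoff Review overlap.
That's a conflict, so the schedule is not conflict-free.

Yes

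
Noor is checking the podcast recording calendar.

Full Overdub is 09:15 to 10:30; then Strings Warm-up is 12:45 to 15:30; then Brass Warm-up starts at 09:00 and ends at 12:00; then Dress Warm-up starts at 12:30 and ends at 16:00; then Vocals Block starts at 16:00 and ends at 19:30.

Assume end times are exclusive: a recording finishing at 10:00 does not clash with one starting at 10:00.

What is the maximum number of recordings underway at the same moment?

Sort all start/end points and keep a running count:
09:00 start Brass Warm-up → 1
09:15 start Full Overdub → 2
10:30 end Full Overdub → 1
12:00 end Brass Warm-up → 0
12:30 start Dress Warm-up → 1
12:45 start Strings Warm-up → 2
15:30 end Strings Warm-up → 1
16:00 end Dress Warm-up → 0
16:00 start Vocals Block → 1
19:30 end Vocals Block → 0
Peak is 2, at 09:15 (Brass Warm-up, Full Overdub).

2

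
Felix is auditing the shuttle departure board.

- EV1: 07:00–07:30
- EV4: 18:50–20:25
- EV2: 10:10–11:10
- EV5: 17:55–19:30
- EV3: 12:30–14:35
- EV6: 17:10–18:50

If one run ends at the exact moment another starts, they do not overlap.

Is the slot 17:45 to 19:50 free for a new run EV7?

No — it overlaps EV4, EV5, EV6

EV1: ends 07:30 at or before EV7 starts 17:45 → clear.
EV2: ends 11:10 at or before EV7 starts 17:45 → clear.
EV3: ends 14:35 at or before EV7 starts 17:45 → clear.
EV6: starts 17:10 before EV7 ends 19:50, and ends 18:50 after EV7 starts 17:45 → overlap.
EV5: starts 17:55 before EV7 ends 19:50, and ends 19:30 after EV7 starts 17:45 → overlap.
EV4: starts 18:50 before EV7 ends 19:50, and ends 20:25 after EV7 starts 17:45 → overlap.
EV7 overlaps EV4, EV5, EV6.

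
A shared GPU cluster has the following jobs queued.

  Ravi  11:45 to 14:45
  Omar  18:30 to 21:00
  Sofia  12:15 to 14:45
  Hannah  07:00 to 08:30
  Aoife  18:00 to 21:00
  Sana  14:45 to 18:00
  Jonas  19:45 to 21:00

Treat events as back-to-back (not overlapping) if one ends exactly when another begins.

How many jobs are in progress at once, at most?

Sort all start/end points and keep a running count:
07:00 start Hannah → 1
08:30 end Hannah → 0
11:45 start Ravi → 1
12:15 start Sofia → 2
14:45 end Ravi → 1
14:45 end Sofia → 0
14:45 start Sana → 1
18:00 end Sana → 0
18:00 start Aoife → 1
18:30 start Omar → 2
19:45 start Jonas → 3
21:00 end Aoife → 2
21:00 end Jonas → 1
21:00 end Omar → 0
Peak is 3, at 19:45 (Aoife, Jonas, Omar).

3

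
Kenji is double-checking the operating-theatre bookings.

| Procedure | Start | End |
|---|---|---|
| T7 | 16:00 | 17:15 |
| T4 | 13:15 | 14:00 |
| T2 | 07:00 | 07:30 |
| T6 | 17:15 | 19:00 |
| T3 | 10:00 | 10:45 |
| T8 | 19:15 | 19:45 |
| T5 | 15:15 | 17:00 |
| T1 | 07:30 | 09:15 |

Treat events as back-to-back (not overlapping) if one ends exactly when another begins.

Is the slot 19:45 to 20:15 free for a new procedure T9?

Yes — the slot is free

T2: ends 07:30 at or before T9 starts 19:45 → clear.
T1: ends 09:15 at or before T9 starts 19:45 → clear.
T3: ends 10:45 at or before T9 starts 19:45 → clear.
T4: ends 14:00 at or before T9 starts 19:45 → clear.
T5: ends 17:00 at or before T9 starts 19:45 → clear.
T7: ends 17:15 at or before T9 starts 19:45 → clear.
T6: ends 19:00 at or before T9 starts 19:45 → clear.
T8: ends 19:45 at or before T9 starts 19:45 → clear.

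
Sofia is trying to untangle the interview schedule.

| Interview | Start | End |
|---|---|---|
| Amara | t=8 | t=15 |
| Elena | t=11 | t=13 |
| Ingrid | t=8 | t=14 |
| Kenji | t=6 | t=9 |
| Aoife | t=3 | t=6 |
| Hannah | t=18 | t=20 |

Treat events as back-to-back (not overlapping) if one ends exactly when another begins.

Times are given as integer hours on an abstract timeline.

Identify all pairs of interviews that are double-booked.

Two intervals overlap when each starts before the other ends.
Sorted by start: Aoife, Kenji, Amara, Ingrid, Elena, Hannah.
Kenji starts exactly when Aoife ends (back-to-back, no overlap), so Aoife has no further overlaps.
Amara starts before Kenji ends → Kenji and Amara overlap.
Ingrid starts before Kenji ends → Kenji and Ingrid overlap.
Elena starts after Kenji ends, so Kenji has no further overlaps.
Ingrid starts before Amara ends → Amara and Ingrid overlap.
Elena starts before Amara ends → Amara and Elena overlap.
Hannah starts after Amara ends.
Elena starts before Ingrid ends → Ingrid and Elena overlap.
Hannah starts after Ingrid ends.
Hannah starts after Elena ends.

Amara & Elena, Amara & Ingrid, Amara & Kenji, Elena & Ingrid, Ingrid & Kenji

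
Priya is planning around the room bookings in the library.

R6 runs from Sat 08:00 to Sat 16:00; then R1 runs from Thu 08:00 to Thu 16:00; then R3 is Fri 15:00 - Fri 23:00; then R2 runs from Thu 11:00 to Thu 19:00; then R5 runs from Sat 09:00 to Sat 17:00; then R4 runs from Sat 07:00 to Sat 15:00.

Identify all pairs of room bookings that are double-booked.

R1 & R2, R4 & R5, R4 & R6, R5 & R6

Check each pair: they overlap iff neither finishes before the other starts.
Sorted by start: R1, R2, R3, R4, R6, R5.
R2 starts before R1 ends → R1 and R2 overlap.
R3 starts after R1 ends, so R1 has no further overlaps.
R3 starts after R2 ends, so R2 has no further overlaps.
R4 starts after R3 ends, so R3 has no further overlaps.
R6 starts before R4 ends → R4 and R6 overlap.
R5 starts before R4 ends → R4 and R5 overlap.
R5 starts before R6 ends → R6 and R5 overlap.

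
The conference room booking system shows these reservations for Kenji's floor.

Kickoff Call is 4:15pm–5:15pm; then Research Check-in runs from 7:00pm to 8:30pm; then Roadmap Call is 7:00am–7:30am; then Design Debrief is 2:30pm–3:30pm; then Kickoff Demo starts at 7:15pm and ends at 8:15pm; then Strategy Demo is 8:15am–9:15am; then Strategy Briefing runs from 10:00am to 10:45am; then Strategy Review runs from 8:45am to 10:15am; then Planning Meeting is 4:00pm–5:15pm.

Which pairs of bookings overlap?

Two intervals overlap when each starts before the other ends.
Sorted by start: Roadmap Call, Strategy Demo, Strategy Review, Strategy Briefing, Design Debrief, Planning Meeting, Kickoff Call, Research Check-in, Kickoff Demo.
Strategy Demo starts after Roadmap Call ends, so Roadmap Call has no further overlaps.
Strategy Review starts before Strategy Demo ends → Strategy Demo and Strategy Review overlap.
Strategy Briefing starts after Strategy Demo ends, so Strategy Demo has no further overlaps.
Strategy Briefing starts before Strategy Review ends → Strategy Review and Strategy Briefing overlap.
Design Debrief starts after Strategy Review ends, so Strategy Review has no further overlaps.
Design Debrief starts after Strategy Briefing ends, so Strategy Briefing has no further overlaps.
Planning Meeting starts after Design Debrief ends, so Design Debrief has no further overlaps.
Kickoff Call starts before Planning Meeting ends → Planning Meeting and Kickoff Call overlap.
Research Check-in starts after Planning Meeting ends, so Planning Meeting has no further overlaps.
Research Check-in starts after Kickoff Call ends, so Kickoff Call has no further overlaps.
Kickoff Demo starts before Research Check-in ends → Research Check-in and Kickoff Demo overlap.

Kickoff Call & Planning Meeting, Kickoff Demo & Research Check-in, Strategy Briefing & Strategy Review, Strategy Demo & Strategy Review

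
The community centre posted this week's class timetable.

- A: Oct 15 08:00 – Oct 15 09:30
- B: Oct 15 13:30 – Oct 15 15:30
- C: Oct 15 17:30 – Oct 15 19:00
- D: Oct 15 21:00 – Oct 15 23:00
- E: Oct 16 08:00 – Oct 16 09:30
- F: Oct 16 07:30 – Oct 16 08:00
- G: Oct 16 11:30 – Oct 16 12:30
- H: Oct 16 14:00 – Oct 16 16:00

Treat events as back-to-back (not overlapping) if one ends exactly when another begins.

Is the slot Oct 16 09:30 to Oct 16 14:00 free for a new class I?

A: ends Oct 15 09:30 at or before I starts Oct 16 09:30 → clear.
B: ends Oct 15 15:30 at or before I starts Oct 16 09:30 → clear.
C: ends Oct 15 19:00 at or before I starts Oct 16 09:30 → clear.
D: ends Oct 15 23:00 at or before I starts Oct 16 09:30 → clear.
F: ends Oct 16 08:00 at or before I starts Oct 16 09:30 → clear.
E: ends Oct 16 09:30 at or before I starts Oct 16 09:30 → clear.
G: starts Oct 16 11:30 before I ends Oct 16 14:00, and ends Oct 16 12:30 after I starts Oct 16 09:30 → overlap.
H: starts Oct 16 14:00 at or after I ends Oct 16 14:00 → clear.
I overlaps G.

No — it overlaps G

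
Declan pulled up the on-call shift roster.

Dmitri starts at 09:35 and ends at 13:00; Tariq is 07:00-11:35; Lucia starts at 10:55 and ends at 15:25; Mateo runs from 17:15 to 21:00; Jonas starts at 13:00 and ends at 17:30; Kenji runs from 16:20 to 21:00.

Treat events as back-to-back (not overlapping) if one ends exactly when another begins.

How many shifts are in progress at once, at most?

Walk through starts and ends in time order (an end at T is processed before a start at T):
07:00 start Tariq → 1
09:35 start Dmitri → 2
10:55 start Lucia → 3
11:35 end Tariq → 2
13:00 end Dmitri → 1
13:00 start Jonas → 2
15:25 end Lucia → 1
16:20 start Kenji → 2
17:15 start Mateo → 3
17:30 end Jonas → 2
21:00 end Kenji → 1
21:00 end Mateo → 0
Peak is 3, at 10:55 (Dmitri, Lucia, Tariq).

3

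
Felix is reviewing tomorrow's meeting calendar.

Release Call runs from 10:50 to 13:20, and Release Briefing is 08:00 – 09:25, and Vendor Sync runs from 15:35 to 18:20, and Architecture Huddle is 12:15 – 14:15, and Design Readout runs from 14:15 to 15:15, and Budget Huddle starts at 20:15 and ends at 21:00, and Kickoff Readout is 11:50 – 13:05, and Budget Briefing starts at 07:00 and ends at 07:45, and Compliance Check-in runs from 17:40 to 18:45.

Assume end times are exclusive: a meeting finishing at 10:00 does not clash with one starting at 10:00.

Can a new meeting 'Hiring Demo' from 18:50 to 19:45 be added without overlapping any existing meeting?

Budget Briefing: ends 07:45 at or before Hiring Demo starts 18:50 → clear.
Release Briefing: ends 09:25 at or before Hiring Demo starts 18:50 → clear.
Release Call: ends 13:20 at or before Hiring Demo starts 18:50 → clear.
Kickoff Readout: ends 13:05 at or before Hiring Demo starts 18:50 → clear.
Architecture Huddle: ends 14:15 at or before Hiring Demo starts 18:50 → clear.
Design Readout: ends 15:15 at or before Hiring Demo starts 18:50 → clear.
Vendor Sync: ends 18:20 at or before Hiring Demo starts 18:50 → clear.
Compliance Check-in: ends 18:45 at or before Hiring Demo starts 18:50 → clear.
Budget Huddle: starts 20:15 at or after Hiring Demo ends 19:45 → clear.

Yes — the slot is free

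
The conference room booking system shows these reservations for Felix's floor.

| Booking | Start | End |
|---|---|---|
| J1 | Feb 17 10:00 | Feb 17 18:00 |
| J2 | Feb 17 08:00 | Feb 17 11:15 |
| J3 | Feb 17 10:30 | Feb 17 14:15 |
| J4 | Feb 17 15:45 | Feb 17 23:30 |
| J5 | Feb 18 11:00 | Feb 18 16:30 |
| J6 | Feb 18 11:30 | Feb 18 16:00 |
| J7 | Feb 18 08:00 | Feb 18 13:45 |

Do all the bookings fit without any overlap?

Sorted by start: J2, J1, J3, J4, J7, J5, J6.
J1 starts before J2 ends → J2 and J1 overlap.
That's a conflict, so the schedule is not conflict-free.

No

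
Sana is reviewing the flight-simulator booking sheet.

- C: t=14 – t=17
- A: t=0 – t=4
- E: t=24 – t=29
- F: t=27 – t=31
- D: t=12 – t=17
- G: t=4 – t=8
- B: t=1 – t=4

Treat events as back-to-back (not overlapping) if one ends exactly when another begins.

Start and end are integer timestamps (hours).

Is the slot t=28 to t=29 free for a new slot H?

A: ends t=4 at or before H starts t=28 → clear.
B: ends t=4 at or before H starts t=28 → clear.
G: ends t=8 at or before H starts t=28 → clear.
D: ends t=17 at or before H starts t=28 → clear.
C: ends t=17 at or before H starts t=28 → clear.
E: starts t=24 before H ends t=29, and ends t=29 after H starts t=28 → overlap.
F: starts t=27 before H ends t=29, and ends t=31 after H starts t=28 → overlap.
H overlaps E, F.

No — it overlaps E, F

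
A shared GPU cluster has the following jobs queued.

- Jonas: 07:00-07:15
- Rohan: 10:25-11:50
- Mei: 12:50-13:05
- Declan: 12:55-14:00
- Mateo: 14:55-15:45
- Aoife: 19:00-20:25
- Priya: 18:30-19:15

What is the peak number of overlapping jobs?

Sort all start/end points and keep a running count:
07:00 start Jonas → 1
07:15 end Jonas → 0
10:25 start Rohan → 1
11:50 end Rohan → 0
12:50 start Mei → 1
12:55 start Declan → 2
13:05 end Mei → 1
14:00 end Declan → 0
14:55 start Mateo → 1
15:45 end Mateo → 0
18:30 start Priya → 1
19:00 start Aoife → 2
19:15 end Priya → 1
20:25 end Aoife → 0
Peak is 2, at 12:55 (Declan, Mei).

2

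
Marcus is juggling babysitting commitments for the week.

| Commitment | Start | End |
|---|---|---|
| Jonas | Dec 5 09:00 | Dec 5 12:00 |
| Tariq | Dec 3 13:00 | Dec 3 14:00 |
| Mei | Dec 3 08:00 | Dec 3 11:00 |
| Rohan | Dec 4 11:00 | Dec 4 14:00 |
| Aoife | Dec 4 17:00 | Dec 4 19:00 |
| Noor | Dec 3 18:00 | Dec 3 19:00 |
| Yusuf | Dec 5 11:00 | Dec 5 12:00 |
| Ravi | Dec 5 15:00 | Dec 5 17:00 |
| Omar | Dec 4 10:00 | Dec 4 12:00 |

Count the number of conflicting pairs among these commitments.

2

Check each pair: they overlap iff neither finishes before the other starts.
Sorted by start: Mei, Tariq, Noor, Omar, Rohan, Aoife, Jonas, Yusuf, Ravi.
Tariq starts after Mei ends, so nothing later overlaps Mei either.
Noor starts after Tariq ends, so nothing later overlaps Tariq either.
Omar starts after Noor ends, so nothing later overlaps Noor either.
Rohan starts before Omar ends → Omar and Rohan overlap.
Aoife starts after Omar ends, so nothing later overlaps Omar either.
Aoife starts after Rohan ends, so nothing later overlaps Rohan either.
Jonas starts after Aoife ends, so nothing later overlaps Aoife either.
Yusuf starts before Jonas ends → Jonas and Yusuf overlap.
Ravi starts after Jonas ends.
Ravi starts after Yusuf ends.
Overlapping pairs: Jonas & Yusuf, Omar & Rohan — 2 in total.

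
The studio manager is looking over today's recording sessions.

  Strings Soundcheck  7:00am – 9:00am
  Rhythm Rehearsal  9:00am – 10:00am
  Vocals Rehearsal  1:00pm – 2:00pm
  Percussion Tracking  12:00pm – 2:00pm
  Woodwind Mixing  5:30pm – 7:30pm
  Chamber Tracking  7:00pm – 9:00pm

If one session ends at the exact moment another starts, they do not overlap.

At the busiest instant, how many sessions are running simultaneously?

2

Sort all start/end points and keep a running count:
7:00am start Strings Soundcheck → 1
9:00am end Strings Soundcheck → 0
9:00am start Rhythm Rehearsal → 1
10:00am end Rhythm Rehearsal → 0
12:00pm start Percussion Tracking → 1
1:00pm start Vocals Rehearsal → 2
2:00pm end Percussion Tracking → 1
2:00pm end Vocals Rehearsal → 0
5:30pm start Woodwind Mixing → 1
7:00pm start Chamber Tracking → 2
7:30pm end Woodwind Mixing → 1
9:00pm end Chamber Tracking → 0
Peak is 2, at 1:00pm (Percussion Tracking, Vocals Rehearsal).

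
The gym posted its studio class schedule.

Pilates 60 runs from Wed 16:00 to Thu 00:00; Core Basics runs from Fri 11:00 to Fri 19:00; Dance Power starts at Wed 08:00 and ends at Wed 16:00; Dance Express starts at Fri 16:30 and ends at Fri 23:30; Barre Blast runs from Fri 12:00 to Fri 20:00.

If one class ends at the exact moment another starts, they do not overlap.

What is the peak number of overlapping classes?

Sort all start/end points and keep a running count:
Wed 08:00 start Dance Power → 1
Wed 16:00 end Dance Power → 0
Wed 16:00 start Pilates 60 → 1
Thu 00:00 end Pilates 60 → 0
Fri 11:00 start Core Basics → 1
Fri 12:00 start Barre Blast → 2
Fri 16:30 start Dance Express → 3
Fri 19:00 end Core Basics → 2
Fri 20:00 end Barre Blast → 1
Fri 23:30 end Dance Express → 0
Peak is 3, at Fri 16:30 (Barre Blast, Core Basics, Dance Express).

3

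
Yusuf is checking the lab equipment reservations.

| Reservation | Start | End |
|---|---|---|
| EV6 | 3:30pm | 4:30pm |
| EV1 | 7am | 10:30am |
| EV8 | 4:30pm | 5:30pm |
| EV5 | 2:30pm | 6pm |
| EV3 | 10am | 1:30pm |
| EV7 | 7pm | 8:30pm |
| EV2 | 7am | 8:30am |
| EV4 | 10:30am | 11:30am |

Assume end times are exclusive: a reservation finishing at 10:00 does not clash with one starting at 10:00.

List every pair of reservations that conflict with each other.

Sorted by start: EV1, EV2, EV3, EV4, EV5, EV6, EV8, EV7.
EV2 starts before EV1 ends → EV1 and EV2 overlap.
EV3 starts before EV1 ends → EV1 and EV3 overlap.
EV4 starts exactly when EV1 ends (back-to-back, no overlap) — done with EV1.
EV3 starts after EV2 ends — done with EV2.
EV4 starts before EV3 ends → EV3 and EV4 overlap.
EV5 starts after EV3 ends — done with EV3.
EV5 starts after EV4 ends — done with EV4.
EV6 starts before EV5 ends → EV5 and EV6 overlap.
EV8 starts before EV5 ends → EV5 and EV8 overlap.
EV7 starts after EV5 ends.
EV8 starts exactly when EV6 ends (back-to-back, no overlap) — done with EV6.
EV7 starts after EV8 ends.

EV1 & EV2, EV1 & EV3, EV3 & EV4, EV5 & EV6, EV5 & EV8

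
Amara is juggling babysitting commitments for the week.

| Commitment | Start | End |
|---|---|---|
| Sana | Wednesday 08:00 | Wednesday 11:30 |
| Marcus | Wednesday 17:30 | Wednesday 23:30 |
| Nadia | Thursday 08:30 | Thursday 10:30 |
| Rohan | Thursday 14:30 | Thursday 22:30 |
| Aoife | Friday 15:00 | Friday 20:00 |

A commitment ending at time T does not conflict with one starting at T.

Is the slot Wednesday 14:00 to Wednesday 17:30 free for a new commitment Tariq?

Yes — the slot is free

Sana: ends Wednesday 11:30 at or before Tariq starts Wednesday 14:00 → clear.
Marcus: starts Wednesday 17:30 at or after Tariq ends Wednesday 17:30 → clear.
Nadia: starts Thursday 08:30 at or after Tariq ends Wednesday 17:30 → clear.
Rohan: starts Thursday 14:30 at or after Tariq ends Wednesday 17:30 → clear.
Aoife: starts Friday 15:00 at or after Tariq ends Wednesday 17:30 → clear.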